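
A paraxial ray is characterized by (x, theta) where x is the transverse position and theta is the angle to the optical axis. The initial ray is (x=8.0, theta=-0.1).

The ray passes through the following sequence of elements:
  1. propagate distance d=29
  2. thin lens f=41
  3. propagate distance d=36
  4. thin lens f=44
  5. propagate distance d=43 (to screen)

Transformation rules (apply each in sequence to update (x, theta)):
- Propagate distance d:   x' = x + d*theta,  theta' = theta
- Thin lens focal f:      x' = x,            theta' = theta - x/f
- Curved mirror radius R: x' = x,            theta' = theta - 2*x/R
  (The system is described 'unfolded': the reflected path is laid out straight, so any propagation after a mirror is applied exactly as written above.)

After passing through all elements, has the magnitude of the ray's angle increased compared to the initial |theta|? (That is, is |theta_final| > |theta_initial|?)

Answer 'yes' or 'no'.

Answer: yes

Derivation:
Initial: x=8.0000 theta=-0.1000
After 1 (propagate distance d=29): x=5.1000 theta=-0.1000
After 2 (thin lens f=41): x=5.1000 theta=-46/205 (≈-0.2244)
After 3 (propagate distance d=36): x=-1221/410 (≈-2.9780) theta=-46/205 (≈-0.2244)
After 4 (thin lens f=44): x=-1221/410 (≈-2.9780) theta=-257/1640 (≈-0.1567)
After 5 (propagate distance d=43 (to screen)): x=-3187/328 (≈-9.7165) theta=-257/1640 (≈-0.1567)
|theta_initial|=0.1000 |theta_final|=257/1640 (≈0.1567) -> increased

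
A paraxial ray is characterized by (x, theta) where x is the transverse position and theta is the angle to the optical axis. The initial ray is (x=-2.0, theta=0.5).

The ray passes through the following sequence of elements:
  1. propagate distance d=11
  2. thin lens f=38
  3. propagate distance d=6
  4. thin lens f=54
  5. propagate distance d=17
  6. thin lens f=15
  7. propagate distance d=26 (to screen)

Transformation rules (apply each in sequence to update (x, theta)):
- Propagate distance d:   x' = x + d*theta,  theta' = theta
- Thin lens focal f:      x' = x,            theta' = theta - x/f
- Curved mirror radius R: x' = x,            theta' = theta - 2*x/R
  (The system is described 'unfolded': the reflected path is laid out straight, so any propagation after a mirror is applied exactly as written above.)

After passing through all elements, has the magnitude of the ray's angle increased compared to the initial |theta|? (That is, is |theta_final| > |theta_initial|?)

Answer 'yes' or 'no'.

Answer: no

Derivation:
Initial: x=-2.0000 theta=0.5000
After 1 (propagate distance d=11): x=3.5000 theta=0.5000
After 2 (thin lens f=38): x=3.5000 theta=31/76 (≈0.4079)
After 3 (propagate distance d=6): x=113/19 (≈5.9474) theta=31/76 (≈0.4079)
After 4 (thin lens f=54): x=113/19 (≈5.9474) theta=611/2052 (≈0.2978)
After 5 (propagate distance d=17): x=1189/108 (≈11.0093) theta=611/2052 (≈0.2978)
After 6 (thin lens f=15): x=1189/108 (≈11.0093) theta=-6713/15390 (≈-0.4362)
After 7 (propagate distance d=26 (to screen)): x=-10211/30780 (≈-0.3317) theta=-6713/15390 (≈-0.4362)
|theta_initial|=0.5000 |theta_final|=6713/15390 (≈0.4362) -> not increased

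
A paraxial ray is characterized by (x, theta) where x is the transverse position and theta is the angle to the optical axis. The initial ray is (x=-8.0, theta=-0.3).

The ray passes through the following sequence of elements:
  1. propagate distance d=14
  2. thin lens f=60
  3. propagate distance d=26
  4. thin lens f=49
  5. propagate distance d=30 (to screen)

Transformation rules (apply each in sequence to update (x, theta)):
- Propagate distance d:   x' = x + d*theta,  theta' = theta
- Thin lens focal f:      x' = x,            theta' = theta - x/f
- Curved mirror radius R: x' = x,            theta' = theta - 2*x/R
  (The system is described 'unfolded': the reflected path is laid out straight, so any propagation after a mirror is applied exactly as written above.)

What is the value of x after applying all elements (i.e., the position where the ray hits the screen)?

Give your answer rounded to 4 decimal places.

Answer: -8.6052

Derivation:
Initial: x=-8.0000 theta=-0.3000
After 1 (propagate distance d=14): x=-12.2000 theta=-0.3000
After 2 (thin lens f=60): x=-12.2000 theta=-29/300 (≈-0.0967)
After 3 (propagate distance d=26): x=-2207/150 (≈-14.7133) theta=-29/300 (≈-0.0967)
After 4 (thin lens f=49): x=-2207/150 (≈-14.7133) theta=2993/14700 (≈0.2036)
After 5 (propagate distance d=30 (to screen)): x=-31624/3675 (≈-8.6052) theta=2993/14700 (≈0.2036)
Rounded to 4 decimal places: x = -8.6052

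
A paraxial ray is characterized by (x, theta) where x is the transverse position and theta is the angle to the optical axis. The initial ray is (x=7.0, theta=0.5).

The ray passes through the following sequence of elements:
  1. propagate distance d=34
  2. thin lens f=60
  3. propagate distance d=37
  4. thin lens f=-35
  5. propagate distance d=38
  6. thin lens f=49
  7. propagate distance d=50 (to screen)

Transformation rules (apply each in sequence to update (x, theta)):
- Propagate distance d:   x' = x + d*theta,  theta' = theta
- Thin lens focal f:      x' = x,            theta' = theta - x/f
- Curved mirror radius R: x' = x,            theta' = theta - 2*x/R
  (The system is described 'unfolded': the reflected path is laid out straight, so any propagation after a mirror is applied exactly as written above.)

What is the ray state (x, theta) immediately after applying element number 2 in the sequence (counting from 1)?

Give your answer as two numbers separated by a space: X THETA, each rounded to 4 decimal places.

Answer: 24.0000 0.1000

Derivation:
Initial: x=7.0000 theta=0.5000
After 1 (propagate distance d=34): x=24.0000 theta=0.5000
After 2 (thin lens f=60): x=24.0000 theta=0.1000
Rounded to 4 decimal places: x = 24.0000, theta = 0.1000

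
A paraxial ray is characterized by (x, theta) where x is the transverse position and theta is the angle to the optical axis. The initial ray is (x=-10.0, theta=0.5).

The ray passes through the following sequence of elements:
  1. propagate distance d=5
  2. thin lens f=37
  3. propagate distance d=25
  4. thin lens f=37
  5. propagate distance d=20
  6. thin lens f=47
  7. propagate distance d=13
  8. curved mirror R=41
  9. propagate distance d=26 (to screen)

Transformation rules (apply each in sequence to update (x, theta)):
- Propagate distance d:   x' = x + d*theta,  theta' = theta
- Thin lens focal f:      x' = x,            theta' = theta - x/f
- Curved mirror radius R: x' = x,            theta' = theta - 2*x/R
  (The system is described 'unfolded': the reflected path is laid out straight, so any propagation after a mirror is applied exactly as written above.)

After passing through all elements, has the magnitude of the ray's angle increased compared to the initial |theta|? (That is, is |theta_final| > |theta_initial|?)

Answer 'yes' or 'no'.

Initial: x=-10.0000 theta=0.5000
After 1 (propagate distance d=5): x=-7.5000 theta=0.5000
After 2 (thin lens f=37): x=-7.5000 theta=26/37 (≈0.7027)
After 3 (propagate distance d=25): x=745/74 (≈10.0676) theta=26/37 (≈0.7027)
After 4 (thin lens f=37): x=745/74 (≈10.0676) theta=1179/2738 (≈0.4306)
After 5 (propagate distance d=20): x=51145/2738 (≈18.6797) theta=1179/2738 (≈0.4306)
After 6 (thin lens f=47): x=51145/2738 (≈18.6797) theta=2134/64343 (≈0.0332)
After 7 (propagate distance d=13): x=2459299/128686 (≈19.1109) theta=2134/64343 (≈0.0332)
After 8 (curved mirror R=41): x=2459299/128686 (≈19.1109) theta=-2371805/2638063 (≈-0.8991)
After 9 (propagate distance d=26 (to screen)): x=-22502601/5276126 (≈-4.2650) theta=-2371805/2638063 (≈-0.8991)
|theta_initial|=0.5000 |theta_final|=2371805/2638063 (≈0.8991) -> increased

Answer: yes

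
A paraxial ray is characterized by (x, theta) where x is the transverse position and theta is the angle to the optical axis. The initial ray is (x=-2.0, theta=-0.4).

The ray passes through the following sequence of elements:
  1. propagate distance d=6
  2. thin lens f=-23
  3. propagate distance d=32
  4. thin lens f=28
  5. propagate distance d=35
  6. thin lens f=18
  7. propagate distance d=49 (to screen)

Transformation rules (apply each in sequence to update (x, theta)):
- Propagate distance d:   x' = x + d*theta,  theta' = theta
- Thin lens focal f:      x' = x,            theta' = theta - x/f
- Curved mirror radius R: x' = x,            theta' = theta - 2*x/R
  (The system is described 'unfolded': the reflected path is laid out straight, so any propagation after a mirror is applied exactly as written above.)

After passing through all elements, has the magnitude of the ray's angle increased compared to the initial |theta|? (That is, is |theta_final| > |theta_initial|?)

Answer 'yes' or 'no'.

Answer: yes

Derivation:
Initial: x=-2.0000 theta=-0.4000
After 1 (propagate distance d=6): x=-4.4000 theta=-0.4000
After 2 (thin lens f=-23): x=-4.4000 theta=-68/115 (≈-0.5913)
After 3 (propagate distance d=32): x=-2682/115 (≈-23.3217) theta=-68/115 (≈-0.5913)
After 4 (thin lens f=28): x=-2682/115 (≈-23.3217) theta=389/1610 (≈0.2416)
After 5 (propagate distance d=35): x=-3419/230 (≈-14.8652) theta=389/1610 (≈0.2416)
After 6 (thin lens f=18): x=-3419/230 (≈-14.8652) theta=269/252 (≈1.0675)
After 7 (propagate distance d=49 (to screen)): x=155003/4140 (≈37.4403) theta=269/252 (≈1.0675)
|theta_initial|=0.4000 |theta_final|=269/252 (≈1.0675) -> increased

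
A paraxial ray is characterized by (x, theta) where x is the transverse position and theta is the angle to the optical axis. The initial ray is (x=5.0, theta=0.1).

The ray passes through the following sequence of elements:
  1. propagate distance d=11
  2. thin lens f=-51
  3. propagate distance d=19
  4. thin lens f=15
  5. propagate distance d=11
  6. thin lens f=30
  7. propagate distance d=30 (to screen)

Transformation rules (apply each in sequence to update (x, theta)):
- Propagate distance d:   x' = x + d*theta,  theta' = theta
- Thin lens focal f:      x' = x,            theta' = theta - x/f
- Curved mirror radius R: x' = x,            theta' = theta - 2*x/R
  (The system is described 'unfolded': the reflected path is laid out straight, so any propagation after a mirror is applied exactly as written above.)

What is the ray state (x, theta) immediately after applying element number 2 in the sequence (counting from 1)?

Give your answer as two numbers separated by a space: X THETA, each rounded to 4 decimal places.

Answer: 6.1000 0.2196

Derivation:
Initial: x=5.0000 theta=0.1000
After 1 (propagate distance d=11): x=6.1000 theta=0.1000
After 2 (thin lens f=-51): x=6.1000 theta=56/255 (≈0.2196)
Rounded to 4 decimal places: x = 6.1000, theta = 0.2196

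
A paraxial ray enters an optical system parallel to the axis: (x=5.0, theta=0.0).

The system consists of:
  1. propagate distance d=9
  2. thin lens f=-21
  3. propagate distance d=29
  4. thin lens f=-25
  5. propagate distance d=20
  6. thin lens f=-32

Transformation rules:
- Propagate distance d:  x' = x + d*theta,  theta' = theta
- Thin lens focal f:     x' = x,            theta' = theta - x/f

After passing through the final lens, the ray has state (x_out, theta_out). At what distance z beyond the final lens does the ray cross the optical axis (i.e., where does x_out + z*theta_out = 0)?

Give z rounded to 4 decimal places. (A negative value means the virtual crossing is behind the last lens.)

Initial: x=5.0000 theta=0.0000
After 1 (propagate distance d=9): x=5.0000 theta=0.0000
After 2 (thin lens f=-21): x=5.0000 theta=5/21 (≈0.2381)
After 3 (propagate distance d=29): x=250/21 (≈11.9048) theta=5/21 (≈0.2381)
After 4 (thin lens f=-25): x=250/21 (≈11.9048) theta=5/7 (≈0.7143)
After 5 (propagate distance d=20): x=550/21 (≈26.1905) theta=5/7 (≈0.7143)
After 6 (thin lens f=-32): x=550/21 (≈26.1905) theta=515/336 (≈1.5327)
z_focus = -x_out/theta_out = -(550/21)/(515/336) = -1760/103 ≈ -17.0874
Rounded to 4 decimal places: z = -17.0874

Answer: -17.0874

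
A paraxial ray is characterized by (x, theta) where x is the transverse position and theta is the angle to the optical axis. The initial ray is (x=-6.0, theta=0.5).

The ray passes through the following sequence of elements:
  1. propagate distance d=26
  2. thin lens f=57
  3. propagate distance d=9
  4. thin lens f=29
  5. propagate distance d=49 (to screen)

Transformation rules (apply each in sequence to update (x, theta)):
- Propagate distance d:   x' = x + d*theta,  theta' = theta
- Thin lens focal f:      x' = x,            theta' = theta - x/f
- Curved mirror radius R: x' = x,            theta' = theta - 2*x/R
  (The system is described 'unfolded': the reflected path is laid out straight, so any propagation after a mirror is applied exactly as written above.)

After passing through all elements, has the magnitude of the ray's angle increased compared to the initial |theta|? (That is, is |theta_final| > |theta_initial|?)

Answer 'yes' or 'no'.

Answer: no

Derivation:
Initial: x=-6.0000 theta=0.5000
After 1 (propagate distance d=26): x=7.0000 theta=0.5000
After 2 (thin lens f=57): x=7.0000 theta=43/114 (≈0.3772)
After 3 (propagate distance d=9): x=395/38 (≈10.3947) theta=43/114 (≈0.3772)
After 4 (thin lens f=29): x=395/38 (≈10.3947) theta=31/1653 (≈0.0188)
After 5 (propagate distance d=49 (to screen)): x=37403/3306 (≈11.3137) theta=31/1653 (≈0.0188)
|theta_initial|=0.5000 |theta_final|=31/1653 (≈0.0188) -> not increased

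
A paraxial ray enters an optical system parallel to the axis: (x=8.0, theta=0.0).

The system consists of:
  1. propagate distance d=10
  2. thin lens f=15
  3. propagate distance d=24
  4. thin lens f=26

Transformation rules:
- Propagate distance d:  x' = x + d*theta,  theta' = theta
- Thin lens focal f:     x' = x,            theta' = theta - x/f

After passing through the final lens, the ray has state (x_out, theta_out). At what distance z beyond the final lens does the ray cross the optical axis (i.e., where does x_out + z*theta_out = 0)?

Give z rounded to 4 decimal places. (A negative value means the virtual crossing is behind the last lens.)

Initial: x=8.0000 theta=0.0000
After 1 (propagate distance d=10): x=8.0000 theta=0.0000
After 2 (thin lens f=15): x=8.0000 theta=-8/15 (≈-0.5333)
After 3 (propagate distance d=24): x=-4.8000 theta=-8/15 (≈-0.5333)
After 4 (thin lens f=26): x=-4.8000 theta=-68/195 (≈-0.3487)
z_focus = -x_out/theta_out = -(-4.8000)/(-68/195) = -234/17 ≈ -13.7647
Rounded to 4 decimal places: z = -13.7647

Answer: -13.7647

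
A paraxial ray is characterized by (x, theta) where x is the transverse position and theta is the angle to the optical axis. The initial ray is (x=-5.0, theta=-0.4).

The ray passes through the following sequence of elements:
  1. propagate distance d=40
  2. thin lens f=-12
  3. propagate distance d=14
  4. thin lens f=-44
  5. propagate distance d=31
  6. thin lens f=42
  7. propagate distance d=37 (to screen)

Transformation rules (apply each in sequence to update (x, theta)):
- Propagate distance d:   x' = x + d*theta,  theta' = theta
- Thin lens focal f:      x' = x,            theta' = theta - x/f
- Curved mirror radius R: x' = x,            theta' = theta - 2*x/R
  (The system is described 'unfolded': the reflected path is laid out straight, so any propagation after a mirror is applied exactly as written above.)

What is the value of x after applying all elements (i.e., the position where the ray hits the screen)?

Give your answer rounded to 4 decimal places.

Answer: -140.8243

Derivation:
Initial: x=-5.0000 theta=-0.4000
After 1 (propagate distance d=40): x=-21.0000 theta=-0.4000
After 2 (thin lens f=-12): x=-21.0000 theta=-2.1500
After 3 (propagate distance d=14): x=-51.1000 theta=-2.1500
After 4 (thin lens f=-44): x=-51.1000 theta=-1457/440 (≈-3.3114)
After 5 (propagate distance d=31): x=-67651/440 (≈-153.7523) theta=-1457/440 (≈-3.3114)
After 6 (thin lens f=42): x=-67651/440 (≈-153.7523) theta=587/1680 (≈0.3494)
After 7 (propagate distance d=37 (to screen)): x=-2602433/18480 (≈-140.8243) theta=587/1680 (≈0.3494)
Rounded to 4 decimal places: x = -140.8243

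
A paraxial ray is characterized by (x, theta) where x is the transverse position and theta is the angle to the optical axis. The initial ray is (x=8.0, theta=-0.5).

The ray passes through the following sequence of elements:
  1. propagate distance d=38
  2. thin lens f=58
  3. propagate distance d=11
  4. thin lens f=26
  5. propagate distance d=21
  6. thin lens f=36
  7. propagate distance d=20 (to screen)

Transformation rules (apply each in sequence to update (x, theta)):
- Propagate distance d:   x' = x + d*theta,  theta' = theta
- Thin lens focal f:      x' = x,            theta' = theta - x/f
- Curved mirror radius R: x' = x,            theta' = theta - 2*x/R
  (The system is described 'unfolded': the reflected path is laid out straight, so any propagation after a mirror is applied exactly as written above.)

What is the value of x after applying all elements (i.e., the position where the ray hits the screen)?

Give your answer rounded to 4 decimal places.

Answer: 0.7521

Derivation:
Initial: x=8.0000 theta=-0.5000
After 1 (propagate distance d=38): x=-11.0000 theta=-0.5000
After 2 (thin lens f=58): x=-11.0000 theta=-9/29 (≈-0.3103)
After 3 (propagate distance d=11): x=-418/29 (≈-14.4138) theta=-9/29 (≈-0.3103)
After 4 (thin lens f=26): x=-418/29 (≈-14.4138) theta=92/377 (≈0.2440)
After 5 (propagate distance d=21): x=-3502/377 (≈-9.2891) theta=92/377 (≈0.2440)
After 6 (thin lens f=36): x=-3502/377 (≈-9.2891) theta=3407/6786 (≈0.5021)
After 7 (propagate distance d=20 (to screen)): x=88/117 (≈0.7521) theta=3407/6786 (≈0.5021)
Rounded to 4 decimal places: x = 0.7521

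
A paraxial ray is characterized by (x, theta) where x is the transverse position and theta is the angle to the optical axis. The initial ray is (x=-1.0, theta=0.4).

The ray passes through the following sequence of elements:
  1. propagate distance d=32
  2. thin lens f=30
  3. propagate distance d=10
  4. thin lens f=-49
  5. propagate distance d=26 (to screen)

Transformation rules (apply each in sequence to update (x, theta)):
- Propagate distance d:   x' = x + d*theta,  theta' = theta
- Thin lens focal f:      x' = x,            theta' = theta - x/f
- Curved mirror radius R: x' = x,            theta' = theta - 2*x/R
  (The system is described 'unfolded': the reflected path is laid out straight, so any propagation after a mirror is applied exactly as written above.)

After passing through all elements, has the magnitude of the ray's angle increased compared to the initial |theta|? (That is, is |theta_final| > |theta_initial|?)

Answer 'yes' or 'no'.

Initial: x=-1.0000 theta=0.4000
After 1 (propagate distance d=32): x=11.8000 theta=0.4000
After 2 (thin lens f=30): x=11.8000 theta=1/150 (≈0.0067)
After 3 (propagate distance d=10): x=178/15 (≈11.8667) theta=1/150 (≈0.0067)
After 4 (thin lens f=-49): x=178/15 (≈11.8667) theta=1829/7350 (≈0.2488)
After 5 (propagate distance d=26 (to screen)): x=67387/3675 (≈18.3366) theta=1829/7350 (≈0.2488)
|theta_initial|=0.4000 |theta_final|=1829/7350 (≈0.2488) -> not increased

Answer: no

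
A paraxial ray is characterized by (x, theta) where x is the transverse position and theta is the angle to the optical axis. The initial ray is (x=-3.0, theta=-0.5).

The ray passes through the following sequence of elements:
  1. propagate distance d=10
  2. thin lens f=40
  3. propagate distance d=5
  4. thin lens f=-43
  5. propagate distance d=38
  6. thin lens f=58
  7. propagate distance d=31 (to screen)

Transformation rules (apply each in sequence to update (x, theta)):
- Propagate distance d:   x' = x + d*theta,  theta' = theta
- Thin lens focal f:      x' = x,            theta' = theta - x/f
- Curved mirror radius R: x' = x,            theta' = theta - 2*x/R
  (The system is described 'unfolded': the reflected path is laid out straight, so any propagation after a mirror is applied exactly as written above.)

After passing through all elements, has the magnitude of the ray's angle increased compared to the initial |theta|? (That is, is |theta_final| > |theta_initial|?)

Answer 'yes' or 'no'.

Answer: no

Derivation:
Initial: x=-3.0000 theta=-0.5000
After 1 (propagate distance d=10): x=-8.0000 theta=-0.5000
After 2 (thin lens f=40): x=-8.0000 theta=-0.3000
After 3 (propagate distance d=5): x=-9.5000 theta=-0.3000
After 4 (thin lens f=-43): x=-9.5000 theta=-112/215 (≈-0.5209)
After 5 (propagate distance d=38): x=-12597/430 (≈-29.2953) theta=-112/215 (≈-0.5209)
After 6 (thin lens f=58): x=-12597/430 (≈-29.2953) theta=-79/4988 (≈-0.0158)
After 7 (propagate distance d=31 (to screen)): x=-742871/24940 (≈-29.7863) theta=-79/4988 (≈-0.0158)
|theta_initial|=0.5000 |theta_final|=79/4988 (≈0.0158) -> not increased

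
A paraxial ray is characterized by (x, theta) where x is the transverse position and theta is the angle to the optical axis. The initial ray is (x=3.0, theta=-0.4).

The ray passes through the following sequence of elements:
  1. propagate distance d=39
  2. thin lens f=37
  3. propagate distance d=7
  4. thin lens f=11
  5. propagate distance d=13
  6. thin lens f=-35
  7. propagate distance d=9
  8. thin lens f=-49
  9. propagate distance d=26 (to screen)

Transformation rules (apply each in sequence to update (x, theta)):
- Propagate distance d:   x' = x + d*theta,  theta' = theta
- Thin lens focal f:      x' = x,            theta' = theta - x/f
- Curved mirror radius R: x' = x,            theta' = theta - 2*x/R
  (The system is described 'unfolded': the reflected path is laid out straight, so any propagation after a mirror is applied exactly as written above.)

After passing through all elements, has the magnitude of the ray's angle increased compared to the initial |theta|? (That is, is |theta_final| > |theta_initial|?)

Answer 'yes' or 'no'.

Answer: yes

Derivation:
Initial: x=3.0000 theta=-0.4000
After 1 (propagate distance d=39): x=-12.6000 theta=-0.4000
After 2 (thin lens f=37): x=-12.6000 theta=-11/185 (≈-0.0595)
After 3 (propagate distance d=7): x=-2408/185 (≈-13.0162) theta=-11/185 (≈-0.0595)
After 4 (thin lens f=11): x=-2408/185 (≈-13.0162) theta=2287/2035 (≈1.1238)
After 5 (propagate distance d=13): x=3243/2035 (≈1.5936) theta=2287/2035 (≈1.1238)
After 6 (thin lens f=-35): x=3243/2035 (≈1.5936) theta=83288/71225 (≈1.1694)
After 7 (propagate distance d=9): x=863097/71225 (≈12.1179) theta=83288/71225 (≈1.1694)
After 8 (thin lens f=-49): x=863097/71225 (≈12.1179) theta=4944209/3490025 (≈1.4167)
After 9 (propagate distance d=26 (to screen)): x=15531017/317275 (≈48.9513) theta=4944209/3490025 (≈1.4167)
|theta_initial|=0.4000 |theta_final|=4944209/3490025 (≈1.4167) -> increased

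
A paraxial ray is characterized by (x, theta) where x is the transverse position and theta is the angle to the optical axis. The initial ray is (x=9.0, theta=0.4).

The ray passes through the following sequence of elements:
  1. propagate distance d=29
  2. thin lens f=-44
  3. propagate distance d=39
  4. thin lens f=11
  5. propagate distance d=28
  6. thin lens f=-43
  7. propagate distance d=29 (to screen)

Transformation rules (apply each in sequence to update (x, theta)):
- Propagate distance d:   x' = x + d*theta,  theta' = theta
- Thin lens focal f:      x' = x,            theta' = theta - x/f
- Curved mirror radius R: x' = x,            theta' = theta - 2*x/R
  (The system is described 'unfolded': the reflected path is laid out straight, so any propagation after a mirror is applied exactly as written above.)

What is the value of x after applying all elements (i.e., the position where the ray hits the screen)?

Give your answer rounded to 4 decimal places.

Answer: -218.6190

Derivation:
Initial: x=9.0000 theta=0.4000
After 1 (propagate distance d=29): x=20.6000 theta=0.4000
After 2 (thin lens f=-44): x=20.6000 theta=191/220 (≈0.8682)
After 3 (propagate distance d=39): x=11981/220 (≈54.4591) theta=191/220 (≈0.8682)
After 4 (thin lens f=11): x=11981/220 (≈54.4591) theta=-494/121 (≈-4.0826)
After 5 (propagate distance d=28): x=-144849/2420 (≈-59.8550) theta=-494/121 (≈-4.0826)
After 6 (thin lens f=-43): x=-144849/2420 (≈-59.8550) theta=-569689/104060 (≈-5.4746)
After 7 (propagate distance d=29 (to screen)): x=-5687372/26015 (≈-218.6190) theta=-569689/104060 (≈-5.4746)
Rounded to 4 decimal places: x = -218.6190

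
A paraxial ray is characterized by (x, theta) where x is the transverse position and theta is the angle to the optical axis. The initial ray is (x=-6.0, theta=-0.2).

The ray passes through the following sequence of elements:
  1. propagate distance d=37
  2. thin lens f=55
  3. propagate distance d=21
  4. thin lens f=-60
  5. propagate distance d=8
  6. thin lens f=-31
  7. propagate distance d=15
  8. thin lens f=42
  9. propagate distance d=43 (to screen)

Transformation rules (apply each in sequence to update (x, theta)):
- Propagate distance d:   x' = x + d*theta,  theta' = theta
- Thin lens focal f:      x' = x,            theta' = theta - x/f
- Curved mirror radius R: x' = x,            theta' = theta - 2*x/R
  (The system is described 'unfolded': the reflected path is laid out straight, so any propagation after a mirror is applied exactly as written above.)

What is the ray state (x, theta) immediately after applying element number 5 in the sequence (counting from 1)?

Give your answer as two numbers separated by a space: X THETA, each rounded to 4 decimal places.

Initial: x=-6.0000 theta=-0.2000
After 1 (propagate distance d=37): x=-13.4000 theta=-0.2000
After 2 (thin lens f=55): x=-13.4000 theta=12/275 (≈0.0436)
After 3 (propagate distance d=21): x=-3433/275 (≈-12.4836) theta=12/275 (≈0.0436)
After 4 (thin lens f=-60): x=-3433/275 (≈-12.4836) theta=-2713/16500 (≈-0.1644)
After 5 (propagate distance d=8): x=-56921/4125 (≈-13.7990) theta=-2713/16500 (≈-0.1644)
Rounded to 4 decimal places: x = -13.7990, theta = -0.1644

Answer: -13.7990 -0.1644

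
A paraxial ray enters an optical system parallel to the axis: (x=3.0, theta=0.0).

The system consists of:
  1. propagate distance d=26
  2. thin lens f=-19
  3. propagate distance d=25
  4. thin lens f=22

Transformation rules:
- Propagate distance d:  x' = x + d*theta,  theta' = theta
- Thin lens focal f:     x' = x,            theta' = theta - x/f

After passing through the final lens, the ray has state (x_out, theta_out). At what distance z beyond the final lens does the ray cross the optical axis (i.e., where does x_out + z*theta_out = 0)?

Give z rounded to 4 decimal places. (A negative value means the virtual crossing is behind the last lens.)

Initial: x=3.0000 theta=0.0000
After 1 (propagate distance d=26): x=3.0000 theta=0.0000
After 2 (thin lens f=-19): x=3.0000 theta=3/19 (≈0.1579)
After 3 (propagate distance d=25): x=132/19 (≈6.9474) theta=3/19 (≈0.1579)
After 4 (thin lens f=22): x=132/19 (≈6.9474) theta=-3/19 (≈-0.1579)
z_focus = -x_out/theta_out = -(132/19)/(-3/19) = 44.0000
Rounded to 4 decimal places: z = 44.0000

Answer: 44.0000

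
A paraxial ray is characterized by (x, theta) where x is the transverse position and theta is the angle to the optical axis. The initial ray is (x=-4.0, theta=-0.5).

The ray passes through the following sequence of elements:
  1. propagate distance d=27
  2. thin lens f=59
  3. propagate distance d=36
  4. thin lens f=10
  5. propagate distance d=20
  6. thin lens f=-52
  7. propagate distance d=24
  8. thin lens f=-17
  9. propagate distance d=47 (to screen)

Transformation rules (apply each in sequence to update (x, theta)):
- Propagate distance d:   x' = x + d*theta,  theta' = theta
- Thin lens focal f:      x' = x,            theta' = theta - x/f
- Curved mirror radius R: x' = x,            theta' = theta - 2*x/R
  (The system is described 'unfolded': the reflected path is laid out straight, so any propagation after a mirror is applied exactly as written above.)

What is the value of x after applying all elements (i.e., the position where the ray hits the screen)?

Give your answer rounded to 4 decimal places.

Answer: 445.9556

Derivation:
Initial: x=-4.0000 theta=-0.5000
After 1 (propagate distance d=27): x=-17.5000 theta=-0.5000
After 2 (thin lens f=59): x=-17.5000 theta=-12/59 (≈-0.2034)
After 3 (propagate distance d=36): x=-2929/118 (≈-24.8220) theta=-12/59 (≈-0.2034)
After 4 (thin lens f=10): x=-2929/118 (≈-24.8220) theta=2689/1180 (≈2.2788)
After 5 (propagate distance d=20): x=2449/118 (≈20.7542) theta=2689/1180 (≈2.2788)
After 6 (thin lens f=-52): x=2449/118 (≈20.7542) theta=82159/30680 (≈2.6779)
After 7 (propagate distance d=24): x=652139/7670 (≈85.0246) theta=82159/30680 (≈2.6779)
After 8 (thin lens f=-17): x=652139/7670 (≈85.0246) theta=4005259/521560 (≈7.6794)
After 9 (propagate distance d=47 (to screen)): x=46518525/104312 (≈445.9556) theta=4005259/521560 (≈7.6794)
Rounded to 4 decimal places: x = 445.9556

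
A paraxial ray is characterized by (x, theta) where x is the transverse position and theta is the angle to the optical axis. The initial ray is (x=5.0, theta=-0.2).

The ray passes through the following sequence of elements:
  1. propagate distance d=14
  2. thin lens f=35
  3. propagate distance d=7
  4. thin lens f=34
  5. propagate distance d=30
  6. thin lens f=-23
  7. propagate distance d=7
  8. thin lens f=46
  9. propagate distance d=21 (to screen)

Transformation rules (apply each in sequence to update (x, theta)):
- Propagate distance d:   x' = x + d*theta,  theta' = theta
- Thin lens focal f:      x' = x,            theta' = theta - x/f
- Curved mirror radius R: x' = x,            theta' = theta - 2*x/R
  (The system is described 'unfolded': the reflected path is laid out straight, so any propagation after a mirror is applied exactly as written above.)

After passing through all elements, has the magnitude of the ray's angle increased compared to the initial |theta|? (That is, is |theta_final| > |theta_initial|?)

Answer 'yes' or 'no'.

Initial: x=5.0000 theta=-0.2000
After 1 (propagate distance d=14): x=2.2000 theta=-0.2000
After 2 (thin lens f=35): x=2.2000 theta=-46/175 (≈-0.2629)
After 3 (propagate distance d=7): x=0.3600 theta=-46/175 (≈-0.2629)
After 4 (thin lens f=34): x=0.3600 theta=-1627/5950 (≈-0.2734)
After 5 (propagate distance d=30): x=-23334/2975 (≈-7.8434) theta=-1627/5950 (≈-0.2734)
After 6 (thin lens f=-23): x=-23334/2975 (≈-7.8434) theta=-84089/136850 (≈-0.6145)
After 7 (propagate distance d=7): x=-1661987/136850 (≈-12.1446) theta=-84089/136850 (≈-0.6145)
After 8 (thin lens f=46): x=-1661987/136850 (≈-12.1446) theta=-129771/370300 (≈-0.3504)
After 9 (propagate distance d=21 (to screen)): x=-122779649/6295100 (≈-19.5040) theta=-129771/370300 (≈-0.3504)
|theta_initial|=0.2000 |theta_final|=129771/370300 (≈0.3504) -> increased

Answer: yes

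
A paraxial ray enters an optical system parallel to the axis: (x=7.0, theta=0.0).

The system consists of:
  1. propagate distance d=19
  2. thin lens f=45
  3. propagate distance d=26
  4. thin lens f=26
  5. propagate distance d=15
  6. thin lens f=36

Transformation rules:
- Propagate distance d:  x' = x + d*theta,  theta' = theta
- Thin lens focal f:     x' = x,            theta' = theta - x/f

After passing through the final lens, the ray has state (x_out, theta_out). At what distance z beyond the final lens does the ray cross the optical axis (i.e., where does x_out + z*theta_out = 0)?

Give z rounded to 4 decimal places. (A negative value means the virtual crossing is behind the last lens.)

Initial: x=7.0000 theta=0.0000
After 1 (propagate distance d=19): x=7.0000 theta=0.0000
After 2 (thin lens f=45): x=7.0000 theta=-7/45 (≈-0.1556)
After 3 (propagate distance d=26): x=133/45 (≈2.9556) theta=-7/45 (≈-0.1556)
After 4 (thin lens f=26): x=133/45 (≈2.9556) theta=-7/26 (≈-0.2692)
After 5 (propagate distance d=15): x=-1267/1170 (≈-1.0829) theta=-7/26 (≈-0.2692)
After 6 (thin lens f=36): x=-1267/1170 (≈-1.0829) theta=-10073/42120 (≈-0.2392)
z_focus = -x_out/theta_out = -(-1267/1170)/(-10073/42120) = -6516/1439 ≈ -4.5281
Rounded to 4 decimal places: z = -4.5281

Answer: -4.5281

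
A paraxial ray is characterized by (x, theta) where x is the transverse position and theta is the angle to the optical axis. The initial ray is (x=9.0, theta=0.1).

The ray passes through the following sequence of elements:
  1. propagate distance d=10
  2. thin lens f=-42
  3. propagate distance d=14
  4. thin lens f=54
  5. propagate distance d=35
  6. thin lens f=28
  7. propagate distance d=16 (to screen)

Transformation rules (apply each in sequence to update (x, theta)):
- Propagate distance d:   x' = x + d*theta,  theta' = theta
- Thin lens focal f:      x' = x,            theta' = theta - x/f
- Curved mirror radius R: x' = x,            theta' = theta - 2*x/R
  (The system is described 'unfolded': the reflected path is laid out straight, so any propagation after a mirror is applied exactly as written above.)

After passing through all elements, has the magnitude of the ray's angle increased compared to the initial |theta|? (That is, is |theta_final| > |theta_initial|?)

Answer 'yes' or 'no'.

Answer: yes

Derivation:
Initial: x=9.0000 theta=0.1000
After 1 (propagate distance d=10): x=10.0000 theta=0.1000
After 2 (thin lens f=-42): x=10.0000 theta=71/210 (≈0.3381)
After 3 (propagate distance d=14): x=221/15 (≈14.7333) theta=71/210 (≈0.3381)
After 4 (thin lens f=54): x=221/15 (≈14.7333) theta=37/567 (≈0.0653)
After 5 (propagate distance d=35): x=6892/405 (≈17.0173) theta=37/567 (≈0.0653)
After 6 (thin lens f=28): x=6892/405 (≈17.0173) theta=-1538/2835 (≈-0.5425)
After 7 (propagate distance d=16 (to screen)): x=23636/2835 (≈8.3372) theta=-1538/2835 (≈-0.5425)
|theta_initial|=0.1000 |theta_final|=1538/2835 (≈0.5425) -> increased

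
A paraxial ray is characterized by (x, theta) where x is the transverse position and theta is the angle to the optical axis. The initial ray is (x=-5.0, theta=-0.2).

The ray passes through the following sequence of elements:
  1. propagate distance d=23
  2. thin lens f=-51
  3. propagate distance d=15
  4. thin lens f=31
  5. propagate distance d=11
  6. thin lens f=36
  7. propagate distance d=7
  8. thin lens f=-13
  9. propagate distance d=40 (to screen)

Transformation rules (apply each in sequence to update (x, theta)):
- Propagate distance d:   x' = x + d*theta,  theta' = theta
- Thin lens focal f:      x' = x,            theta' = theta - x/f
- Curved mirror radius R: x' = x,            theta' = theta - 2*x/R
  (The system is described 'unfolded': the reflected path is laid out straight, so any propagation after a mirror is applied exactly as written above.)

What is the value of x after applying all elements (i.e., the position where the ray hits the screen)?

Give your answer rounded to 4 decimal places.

Answer: -23.4128

Derivation:
Initial: x=-5.0000 theta=-0.2000
After 1 (propagate distance d=23): x=-9.6000 theta=-0.2000
After 2 (thin lens f=-51): x=-9.6000 theta=-33/85 (≈-0.3882)
After 3 (propagate distance d=15): x=-1311/85 (≈-15.4235) theta=-33/85 (≈-0.3882)
After 4 (thin lens f=31): x=-1311/85 (≈-15.4235) theta=288/2635 (≈0.1093)
After 5 (propagate distance d=11): x=-37473/2635 (≈-14.2213) theta=288/2635 (≈0.1093)
After 6 (thin lens f=36): x=-37473/2635 (≈-14.2213) theta=15947/31620 (≈0.5043)
After 7 (propagate distance d=7): x=-338047/31620 (≈-10.6909) theta=15947/31620 (≈0.5043)
After 8 (thin lens f=-13): x=-338047/31620 (≈-10.6909) theta=-32684/102765 (≈-0.3180)
After 9 (propagate distance d=40 (to screen)): x=-3208017/137020 (≈-23.4128) theta=-32684/102765 (≈-0.3180)
Rounded to 4 decimal places: x = -23.4128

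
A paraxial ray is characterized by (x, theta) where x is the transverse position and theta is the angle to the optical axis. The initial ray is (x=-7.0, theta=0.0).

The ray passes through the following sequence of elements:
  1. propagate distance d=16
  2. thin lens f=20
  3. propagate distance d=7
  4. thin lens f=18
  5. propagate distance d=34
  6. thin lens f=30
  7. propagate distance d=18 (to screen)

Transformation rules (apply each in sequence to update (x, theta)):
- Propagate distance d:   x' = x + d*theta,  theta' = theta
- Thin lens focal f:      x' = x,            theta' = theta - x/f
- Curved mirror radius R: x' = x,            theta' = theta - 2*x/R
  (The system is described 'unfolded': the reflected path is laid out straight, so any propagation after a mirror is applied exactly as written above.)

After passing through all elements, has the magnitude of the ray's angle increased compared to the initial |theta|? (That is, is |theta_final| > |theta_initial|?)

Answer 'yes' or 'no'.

Initial: x=-7.0000 theta=0.0000
After 1 (propagate distance d=16): x=-7.0000 theta=0.0000
After 2 (thin lens f=20): x=-7.0000 theta=0.3500
After 3 (propagate distance d=7): x=-4.5500 theta=0.3500
After 4 (thin lens f=18): x=-4.5500 theta=217/360 (≈0.6028)
After 5 (propagate distance d=34): x=287/18 (≈15.9444) theta=217/360 (≈0.6028)
After 6 (thin lens f=30): x=287/18 (≈15.9444) theta=77/1080 (≈0.0713)
After 7 (propagate distance d=18 (to screen)): x=3101/180 (≈17.2278) theta=77/1080 (≈0.0713)
|theta_initial|=0.0000 |theta_final|=77/1080 (≈0.0713) -> increased

Answer: yes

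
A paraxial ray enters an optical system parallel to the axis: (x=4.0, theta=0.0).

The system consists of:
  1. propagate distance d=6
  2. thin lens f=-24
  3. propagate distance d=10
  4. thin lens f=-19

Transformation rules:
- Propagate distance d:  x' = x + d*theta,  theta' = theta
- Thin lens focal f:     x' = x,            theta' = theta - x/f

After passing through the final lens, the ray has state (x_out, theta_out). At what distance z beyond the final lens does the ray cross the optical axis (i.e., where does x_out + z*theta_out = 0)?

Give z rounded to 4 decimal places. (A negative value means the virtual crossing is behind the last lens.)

Initial: x=4.0000 theta=0.0000
After 1 (propagate distance d=6): x=4.0000 theta=0.0000
After 2 (thin lens f=-24): x=4.0000 theta=1/6 (≈0.1667)
After 3 (propagate distance d=10): x=17/3 (≈5.6667) theta=1/6 (≈0.1667)
After 4 (thin lens f=-19): x=17/3 (≈5.6667) theta=53/114 (≈0.4649)
z_focus = -x_out/theta_out = -(17/3)/(53/114) = -646/53 ≈ -12.1887
Rounded to 4 decimal places: z = -12.1887

Answer: -12.1887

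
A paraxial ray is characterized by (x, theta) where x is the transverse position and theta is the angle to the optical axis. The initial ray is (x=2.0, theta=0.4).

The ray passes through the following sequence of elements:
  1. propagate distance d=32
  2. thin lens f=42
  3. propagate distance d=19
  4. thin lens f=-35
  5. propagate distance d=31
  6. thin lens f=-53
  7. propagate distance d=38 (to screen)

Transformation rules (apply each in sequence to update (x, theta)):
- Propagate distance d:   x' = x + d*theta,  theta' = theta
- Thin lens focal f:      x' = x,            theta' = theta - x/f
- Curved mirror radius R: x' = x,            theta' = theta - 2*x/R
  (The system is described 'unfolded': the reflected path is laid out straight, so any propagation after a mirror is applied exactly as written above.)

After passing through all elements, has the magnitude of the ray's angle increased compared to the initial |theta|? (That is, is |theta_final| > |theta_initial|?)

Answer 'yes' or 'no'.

Initial: x=2.0000 theta=0.4000
After 1 (propagate distance d=32): x=14.8000 theta=0.4000
After 2 (thin lens f=42): x=14.8000 theta=1/21 (≈0.0476)
After 3 (propagate distance d=19): x=1649/105 (≈15.7048) theta=1/21 (≈0.0476)
After 4 (thin lens f=-35): x=1649/105 (≈15.7048) theta=608/1225 (≈0.4963)
After 5 (propagate distance d=31): x=114259/3675 (≈31.0909) theta=608/1225 (≈0.4963)
After 6 (thin lens f=-53): x=114259/3675 (≈31.0909) theta=30133/27825 (≈1.0829)
After 7 (propagate distance d=38 (to screen)): x=2814221/38955 (≈72.2429) theta=30133/27825 (≈1.0829)
|theta_initial|=0.4000 |theta_final|=30133/27825 (≈1.0829) -> increased

Answer: yes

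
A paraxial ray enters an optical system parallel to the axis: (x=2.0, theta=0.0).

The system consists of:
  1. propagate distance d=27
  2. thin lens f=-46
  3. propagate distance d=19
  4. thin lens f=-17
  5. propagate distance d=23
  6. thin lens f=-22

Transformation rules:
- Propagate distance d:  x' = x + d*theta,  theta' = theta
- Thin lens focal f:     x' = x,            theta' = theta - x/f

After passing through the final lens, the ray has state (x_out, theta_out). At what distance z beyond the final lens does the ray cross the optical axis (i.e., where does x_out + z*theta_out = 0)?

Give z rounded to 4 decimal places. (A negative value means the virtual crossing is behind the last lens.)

Answer: -13.7230

Derivation:
Initial: x=2.0000 theta=0.0000
After 1 (propagate distance d=27): x=2.0000 theta=0.0000
After 2 (thin lens f=-46): x=2.0000 theta=1/23 (≈0.0435)
After 3 (propagate distance d=19): x=65/23 (≈2.8261) theta=1/23 (≈0.0435)
After 4 (thin lens f=-17): x=65/23 (≈2.8261) theta=82/391 (≈0.2097)
After 5 (propagate distance d=23): x=2991/391 (≈7.6496) theta=82/391 (≈0.2097)
After 6 (thin lens f=-22): x=2991/391 (≈7.6496) theta=4795/8602 (≈0.5574)
z_focus = -x_out/theta_out = -(2991/391)/(4795/8602) = -65802/4795 ≈ -13.7230
Rounded to 4 decimal places: z = -13.7230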